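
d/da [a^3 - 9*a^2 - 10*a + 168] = 3*a^2 - 18*a - 10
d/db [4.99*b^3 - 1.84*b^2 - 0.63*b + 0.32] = 14.97*b^2 - 3.68*b - 0.63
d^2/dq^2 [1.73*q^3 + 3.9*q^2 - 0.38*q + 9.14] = 10.38*q + 7.8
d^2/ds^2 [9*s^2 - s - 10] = 18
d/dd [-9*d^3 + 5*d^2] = d*(10 - 27*d)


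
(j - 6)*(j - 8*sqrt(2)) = j^2 - 8*sqrt(2)*j - 6*j + 48*sqrt(2)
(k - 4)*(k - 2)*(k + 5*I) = k^3 - 6*k^2 + 5*I*k^2 + 8*k - 30*I*k + 40*I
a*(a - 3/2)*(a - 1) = a^3 - 5*a^2/2 + 3*a/2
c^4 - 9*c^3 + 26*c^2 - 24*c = c*(c - 4)*(c - 3)*(c - 2)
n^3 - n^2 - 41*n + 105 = (n - 5)*(n - 3)*(n + 7)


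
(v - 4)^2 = v^2 - 8*v + 16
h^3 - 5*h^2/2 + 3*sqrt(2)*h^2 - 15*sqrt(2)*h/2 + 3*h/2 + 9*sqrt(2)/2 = (h - 3/2)*(h - 1)*(h + 3*sqrt(2))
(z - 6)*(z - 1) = z^2 - 7*z + 6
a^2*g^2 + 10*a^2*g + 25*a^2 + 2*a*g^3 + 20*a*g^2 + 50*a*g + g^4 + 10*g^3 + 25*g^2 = (a + g)^2*(g + 5)^2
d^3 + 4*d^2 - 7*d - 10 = (d - 2)*(d + 1)*(d + 5)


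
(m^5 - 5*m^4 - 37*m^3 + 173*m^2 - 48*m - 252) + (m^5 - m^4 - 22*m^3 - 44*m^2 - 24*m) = 2*m^5 - 6*m^4 - 59*m^3 + 129*m^2 - 72*m - 252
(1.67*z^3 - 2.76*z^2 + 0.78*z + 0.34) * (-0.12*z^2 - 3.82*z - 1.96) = -0.2004*z^5 - 6.0482*z^4 + 7.1764*z^3 + 2.3892*z^2 - 2.8276*z - 0.6664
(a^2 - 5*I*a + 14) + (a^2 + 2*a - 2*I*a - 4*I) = 2*a^2 + 2*a - 7*I*a + 14 - 4*I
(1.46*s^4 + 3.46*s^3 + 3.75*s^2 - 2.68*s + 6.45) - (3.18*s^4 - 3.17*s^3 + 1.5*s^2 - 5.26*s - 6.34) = -1.72*s^4 + 6.63*s^3 + 2.25*s^2 + 2.58*s + 12.79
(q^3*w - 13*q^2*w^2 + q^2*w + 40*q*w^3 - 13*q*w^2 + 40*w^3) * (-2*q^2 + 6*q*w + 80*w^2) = -2*q^5*w + 32*q^4*w^2 - 2*q^4*w - 78*q^3*w^3 + 32*q^3*w^2 - 800*q^2*w^4 - 78*q^2*w^3 + 3200*q*w^5 - 800*q*w^4 + 3200*w^5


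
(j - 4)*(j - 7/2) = j^2 - 15*j/2 + 14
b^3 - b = b*(b - 1)*(b + 1)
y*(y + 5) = y^2 + 5*y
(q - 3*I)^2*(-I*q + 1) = -I*q^3 - 5*q^2 + 3*I*q - 9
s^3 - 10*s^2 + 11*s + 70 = (s - 7)*(s - 5)*(s + 2)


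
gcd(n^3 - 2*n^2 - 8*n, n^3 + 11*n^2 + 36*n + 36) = n + 2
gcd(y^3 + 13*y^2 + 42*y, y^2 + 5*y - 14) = y + 7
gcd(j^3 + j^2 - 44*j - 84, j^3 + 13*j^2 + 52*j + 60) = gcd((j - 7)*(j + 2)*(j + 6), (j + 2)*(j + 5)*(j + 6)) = j^2 + 8*j + 12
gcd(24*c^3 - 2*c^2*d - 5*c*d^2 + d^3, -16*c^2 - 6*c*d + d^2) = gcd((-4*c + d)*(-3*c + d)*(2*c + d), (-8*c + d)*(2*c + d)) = 2*c + d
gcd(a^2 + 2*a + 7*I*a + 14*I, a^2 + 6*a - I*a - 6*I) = 1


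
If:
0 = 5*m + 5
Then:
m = -1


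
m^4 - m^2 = m^2*(m - 1)*(m + 1)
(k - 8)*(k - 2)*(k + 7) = k^3 - 3*k^2 - 54*k + 112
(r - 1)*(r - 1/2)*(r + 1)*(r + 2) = r^4 + 3*r^3/2 - 2*r^2 - 3*r/2 + 1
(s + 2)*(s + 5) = s^2 + 7*s + 10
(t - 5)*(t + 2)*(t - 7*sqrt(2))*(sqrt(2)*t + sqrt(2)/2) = sqrt(2)*t^4 - 14*t^3 - 5*sqrt(2)*t^3/2 - 23*sqrt(2)*t^2/2 + 35*t^2 - 5*sqrt(2)*t + 161*t + 70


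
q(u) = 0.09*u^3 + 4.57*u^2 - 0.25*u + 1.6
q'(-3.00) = -25.24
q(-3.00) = 41.05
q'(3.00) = 29.60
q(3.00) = 44.41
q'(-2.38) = -20.47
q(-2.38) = 26.87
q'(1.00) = 9.16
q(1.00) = 6.01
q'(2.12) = 20.34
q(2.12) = 22.47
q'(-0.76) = -7.04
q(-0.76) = 4.39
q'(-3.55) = -29.29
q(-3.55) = 56.05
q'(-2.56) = -21.88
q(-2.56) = 30.68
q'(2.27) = 21.89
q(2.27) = 25.63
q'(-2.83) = -23.95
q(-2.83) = 36.87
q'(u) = 0.27*u^2 + 9.14*u - 0.25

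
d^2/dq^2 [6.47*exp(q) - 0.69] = 6.47*exp(q)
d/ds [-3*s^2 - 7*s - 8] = -6*s - 7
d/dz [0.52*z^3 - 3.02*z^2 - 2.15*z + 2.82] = 1.56*z^2 - 6.04*z - 2.15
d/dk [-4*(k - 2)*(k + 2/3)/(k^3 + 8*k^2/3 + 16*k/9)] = 12*(9*k^3 - 36*k^2 - 36*k - 16)/(k^2*(27*k^3 + 108*k^2 + 144*k + 64))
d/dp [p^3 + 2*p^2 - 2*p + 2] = 3*p^2 + 4*p - 2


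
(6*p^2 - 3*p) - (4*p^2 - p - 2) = 2*p^2 - 2*p + 2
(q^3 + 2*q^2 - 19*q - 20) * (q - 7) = q^4 - 5*q^3 - 33*q^2 + 113*q + 140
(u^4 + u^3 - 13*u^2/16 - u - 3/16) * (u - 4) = u^5 - 3*u^4 - 77*u^3/16 + 9*u^2/4 + 61*u/16 + 3/4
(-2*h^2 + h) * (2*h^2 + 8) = -4*h^4 + 2*h^3 - 16*h^2 + 8*h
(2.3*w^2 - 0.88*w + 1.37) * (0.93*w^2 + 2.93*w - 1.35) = 2.139*w^4 + 5.9206*w^3 - 4.4093*w^2 + 5.2021*w - 1.8495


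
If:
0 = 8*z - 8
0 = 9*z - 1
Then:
No Solution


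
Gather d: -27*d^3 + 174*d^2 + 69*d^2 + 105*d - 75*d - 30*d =-27*d^3 + 243*d^2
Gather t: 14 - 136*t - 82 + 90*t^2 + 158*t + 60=90*t^2 + 22*t - 8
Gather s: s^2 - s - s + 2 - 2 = s^2 - 2*s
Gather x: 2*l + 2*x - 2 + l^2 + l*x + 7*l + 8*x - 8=l^2 + 9*l + x*(l + 10) - 10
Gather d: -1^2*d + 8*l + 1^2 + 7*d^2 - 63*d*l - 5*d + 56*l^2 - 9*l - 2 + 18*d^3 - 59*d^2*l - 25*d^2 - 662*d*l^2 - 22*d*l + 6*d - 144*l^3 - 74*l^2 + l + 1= 18*d^3 + d^2*(-59*l - 18) + d*(-662*l^2 - 85*l) - 144*l^3 - 18*l^2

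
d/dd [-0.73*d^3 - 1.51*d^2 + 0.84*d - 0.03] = -2.19*d^2 - 3.02*d + 0.84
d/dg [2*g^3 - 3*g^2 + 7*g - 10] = 6*g^2 - 6*g + 7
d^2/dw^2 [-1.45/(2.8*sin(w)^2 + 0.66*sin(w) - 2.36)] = (45.472*sin(w)^4 + 8.0388*sin(w)^3 - 29.24998*sin(w)^2 - 13.81908*sin(w) - 20.42644)/(2.8*sin(w)^2 + 0.66*sin(w) - 2.36)^3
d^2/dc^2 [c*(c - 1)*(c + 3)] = 6*c + 4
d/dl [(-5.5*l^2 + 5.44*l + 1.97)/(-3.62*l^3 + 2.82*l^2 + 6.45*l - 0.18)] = (-19.91*l^4 + 39.3856*l^3 - 29.4216*l^2 - 9.1308*l - 13.6857)/(13.1044*l^6 - 20.4168*l^5 - 38.7456*l^4 + 37.6812*l^3 + 40.5873*l^2 - 2.322*l + 0.0324)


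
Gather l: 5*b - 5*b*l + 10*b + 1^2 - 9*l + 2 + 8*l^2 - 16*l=15*b + 8*l^2 + l*(-5*b - 25) + 3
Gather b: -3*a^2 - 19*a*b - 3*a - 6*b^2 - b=-3*a^2 - 3*a - 6*b^2 + b*(-19*a - 1)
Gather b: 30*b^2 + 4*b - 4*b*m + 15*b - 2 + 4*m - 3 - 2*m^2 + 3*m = 30*b^2 + b*(19 - 4*m) - 2*m^2 + 7*m - 5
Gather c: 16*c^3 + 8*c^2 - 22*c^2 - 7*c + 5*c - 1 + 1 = 16*c^3 - 14*c^2 - 2*c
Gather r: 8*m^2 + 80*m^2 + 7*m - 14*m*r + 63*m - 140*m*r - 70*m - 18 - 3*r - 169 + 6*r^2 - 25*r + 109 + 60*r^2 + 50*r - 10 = 88*m^2 + 66*r^2 + r*(22 - 154*m) - 88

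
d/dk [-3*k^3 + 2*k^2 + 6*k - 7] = -9*k^2 + 4*k + 6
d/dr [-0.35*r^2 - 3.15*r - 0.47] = -0.7*r - 3.15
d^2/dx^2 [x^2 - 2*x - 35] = 2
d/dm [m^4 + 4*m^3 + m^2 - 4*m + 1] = 4*m^3 + 12*m^2 + 2*m - 4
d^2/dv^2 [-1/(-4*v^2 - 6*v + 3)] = 8*(-4*v^2 - 6*v + (4*v + 3)^2 + 3)/(4*v^2 + 6*v - 3)^3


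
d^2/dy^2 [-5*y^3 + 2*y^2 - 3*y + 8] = 4 - 30*y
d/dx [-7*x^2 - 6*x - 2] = -14*x - 6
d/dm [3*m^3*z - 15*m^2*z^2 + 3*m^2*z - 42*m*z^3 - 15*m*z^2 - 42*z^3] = 3*z*(3*m^2 - 10*m*z + 2*m - 14*z^2 - 5*z)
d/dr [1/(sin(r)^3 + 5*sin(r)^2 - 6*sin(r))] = (-3*cos(r) - 10/tan(r) + 6*cos(r)/sin(r)^2)/((sin(r) - 1)^2*(sin(r) + 6)^2)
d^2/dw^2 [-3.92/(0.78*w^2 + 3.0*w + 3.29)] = (4.769856*w^2 + 18.3456*w - 3.92*(1.56*w + 3.0)*(3.12*w + 6.0) + 20.119008)/(0.78*w^2 + 3.0*w + 3.29)^3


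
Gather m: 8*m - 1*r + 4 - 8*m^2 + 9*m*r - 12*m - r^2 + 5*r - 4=-8*m^2 + m*(9*r - 4) - r^2 + 4*r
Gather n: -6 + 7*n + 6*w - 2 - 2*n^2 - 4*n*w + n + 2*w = -2*n^2 + n*(8 - 4*w) + 8*w - 8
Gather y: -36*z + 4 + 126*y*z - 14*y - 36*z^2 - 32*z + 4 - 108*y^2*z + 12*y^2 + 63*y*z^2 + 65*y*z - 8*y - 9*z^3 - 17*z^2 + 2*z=y^2*(12 - 108*z) + y*(63*z^2 + 191*z - 22) - 9*z^3 - 53*z^2 - 66*z + 8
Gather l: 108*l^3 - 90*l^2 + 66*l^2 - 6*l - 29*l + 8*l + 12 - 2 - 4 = 108*l^3 - 24*l^2 - 27*l + 6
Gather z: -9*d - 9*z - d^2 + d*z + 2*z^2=-d^2 - 9*d + 2*z^2 + z*(d - 9)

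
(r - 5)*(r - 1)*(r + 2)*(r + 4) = r^4 - 23*r^2 - 18*r + 40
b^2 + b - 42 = (b - 6)*(b + 7)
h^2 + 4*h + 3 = (h + 1)*(h + 3)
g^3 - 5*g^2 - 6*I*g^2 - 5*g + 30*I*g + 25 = (g - 5)*(g - 5*I)*(g - I)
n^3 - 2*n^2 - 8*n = n*(n - 4)*(n + 2)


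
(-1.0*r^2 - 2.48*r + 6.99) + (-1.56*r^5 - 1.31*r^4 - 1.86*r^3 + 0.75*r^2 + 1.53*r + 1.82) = -1.56*r^5 - 1.31*r^4 - 1.86*r^3 - 0.25*r^2 - 0.95*r + 8.81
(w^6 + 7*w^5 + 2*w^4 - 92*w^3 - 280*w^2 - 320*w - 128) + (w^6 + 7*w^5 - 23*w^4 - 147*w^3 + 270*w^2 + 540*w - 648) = 2*w^6 + 14*w^5 - 21*w^4 - 239*w^3 - 10*w^2 + 220*w - 776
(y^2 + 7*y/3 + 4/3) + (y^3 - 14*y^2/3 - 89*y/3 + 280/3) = y^3 - 11*y^2/3 - 82*y/3 + 284/3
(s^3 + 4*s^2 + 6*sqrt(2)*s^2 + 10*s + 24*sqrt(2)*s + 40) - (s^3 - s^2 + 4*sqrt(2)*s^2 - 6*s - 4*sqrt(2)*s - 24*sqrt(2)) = 2*sqrt(2)*s^2 + 5*s^2 + 16*s + 28*sqrt(2)*s + 24*sqrt(2) + 40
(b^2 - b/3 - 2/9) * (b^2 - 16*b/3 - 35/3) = b^4 - 17*b^3/3 - 91*b^2/9 + 137*b/27 + 70/27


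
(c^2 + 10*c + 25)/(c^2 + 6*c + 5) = (c + 5)/(c + 1)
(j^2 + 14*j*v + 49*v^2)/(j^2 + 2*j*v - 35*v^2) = (-j - 7*v)/(-j + 5*v)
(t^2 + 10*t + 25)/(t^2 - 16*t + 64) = (t^2 + 10*t + 25)/(t^2 - 16*t + 64)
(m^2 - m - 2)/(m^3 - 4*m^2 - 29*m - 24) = (m - 2)/(m^2 - 5*m - 24)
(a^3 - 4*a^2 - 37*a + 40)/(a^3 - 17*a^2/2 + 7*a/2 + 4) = 2*(a + 5)/(2*a + 1)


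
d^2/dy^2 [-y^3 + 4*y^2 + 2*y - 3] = 8 - 6*y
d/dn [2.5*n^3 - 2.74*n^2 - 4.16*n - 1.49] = 7.5*n^2 - 5.48*n - 4.16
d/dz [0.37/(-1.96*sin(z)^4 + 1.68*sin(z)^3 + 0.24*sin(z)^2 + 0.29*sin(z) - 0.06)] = (2.9008*sin(z)^3 - 1.8648*sin(z)^2 - 0.1776*sin(z) - 0.1073)*cos(z)/(-1.96*sin(z)^4 + 1.68*sin(z)^3 + 0.24*sin(z)^2 + 0.29*sin(z) - 0.06)^2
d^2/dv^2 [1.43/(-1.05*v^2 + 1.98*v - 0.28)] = (3.15315*v^2 - 5.94594*v - 1.43*(2.1*v - 1.98)*(4.2*v - 3.96) + 0.84084)/(1.05*v^2 - 1.98*v + 0.28)^3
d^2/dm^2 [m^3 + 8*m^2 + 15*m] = 6*m + 16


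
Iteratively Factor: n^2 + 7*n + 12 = (n + 3)*(n + 4)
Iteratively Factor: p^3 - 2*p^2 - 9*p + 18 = (p + 3)*(p^2 - 5*p + 6) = (p - 2)*(p + 3)*(p - 3)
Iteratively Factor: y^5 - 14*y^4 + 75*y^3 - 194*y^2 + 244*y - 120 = (y - 5)*(y^4 - 9*y^3 + 30*y^2 - 44*y + 24) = (y - 5)*(y - 3)*(y^3 - 6*y^2 + 12*y - 8) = (y - 5)*(y - 3)*(y - 2)*(y^2 - 4*y + 4) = (y - 5)*(y - 3)*(y - 2)^2*(y - 2)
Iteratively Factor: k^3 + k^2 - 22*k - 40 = (k - 5)*(k^2 + 6*k + 8) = (k - 5)*(k + 4)*(k + 2)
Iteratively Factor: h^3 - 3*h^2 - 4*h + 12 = (h - 2)*(h^2 - h - 6) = (h - 2)*(h + 2)*(h - 3)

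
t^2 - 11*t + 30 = (t - 6)*(t - 5)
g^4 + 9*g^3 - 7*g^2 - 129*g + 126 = (g - 3)*(g - 1)*(g + 6)*(g + 7)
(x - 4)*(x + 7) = x^2 + 3*x - 28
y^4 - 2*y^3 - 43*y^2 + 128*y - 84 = (y - 6)*(y - 2)*(y - 1)*(y + 7)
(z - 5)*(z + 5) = z^2 - 25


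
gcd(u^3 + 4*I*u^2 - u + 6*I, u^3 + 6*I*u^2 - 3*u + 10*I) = u^2 + I*u + 2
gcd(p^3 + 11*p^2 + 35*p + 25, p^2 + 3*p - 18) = 1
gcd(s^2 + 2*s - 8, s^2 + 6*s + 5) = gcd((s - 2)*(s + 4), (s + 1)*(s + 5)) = 1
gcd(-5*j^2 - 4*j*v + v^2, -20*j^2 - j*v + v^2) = -5*j + v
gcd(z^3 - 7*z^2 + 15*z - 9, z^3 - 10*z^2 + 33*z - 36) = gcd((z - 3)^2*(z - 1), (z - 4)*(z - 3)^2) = z^2 - 6*z + 9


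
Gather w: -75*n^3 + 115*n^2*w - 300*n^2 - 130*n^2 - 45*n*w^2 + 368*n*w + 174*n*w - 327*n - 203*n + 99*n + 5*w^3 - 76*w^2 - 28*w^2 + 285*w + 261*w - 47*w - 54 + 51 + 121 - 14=-75*n^3 - 430*n^2 - 431*n + 5*w^3 + w^2*(-45*n - 104) + w*(115*n^2 + 542*n + 499) + 104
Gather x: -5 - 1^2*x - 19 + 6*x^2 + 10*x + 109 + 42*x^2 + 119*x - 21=48*x^2 + 128*x + 64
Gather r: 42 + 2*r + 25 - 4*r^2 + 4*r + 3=-4*r^2 + 6*r + 70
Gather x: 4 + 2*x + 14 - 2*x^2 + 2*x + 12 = -2*x^2 + 4*x + 30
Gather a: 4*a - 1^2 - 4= 4*a - 5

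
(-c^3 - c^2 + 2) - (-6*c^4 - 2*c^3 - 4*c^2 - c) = 6*c^4 + c^3 + 3*c^2 + c + 2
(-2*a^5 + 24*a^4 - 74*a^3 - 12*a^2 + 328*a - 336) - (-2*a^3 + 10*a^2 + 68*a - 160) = -2*a^5 + 24*a^4 - 72*a^3 - 22*a^2 + 260*a - 176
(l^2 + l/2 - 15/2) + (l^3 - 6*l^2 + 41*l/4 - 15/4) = l^3 - 5*l^2 + 43*l/4 - 45/4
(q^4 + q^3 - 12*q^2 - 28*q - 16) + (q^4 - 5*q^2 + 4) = 2*q^4 + q^3 - 17*q^2 - 28*q - 12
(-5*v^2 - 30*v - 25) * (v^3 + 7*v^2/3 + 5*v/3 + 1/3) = -5*v^5 - 125*v^4/3 - 310*v^3/3 - 110*v^2 - 155*v/3 - 25/3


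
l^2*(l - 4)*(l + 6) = l^4 + 2*l^3 - 24*l^2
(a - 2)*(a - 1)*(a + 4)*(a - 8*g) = a^4 - 8*a^3*g + a^3 - 8*a^2*g - 10*a^2 + 80*a*g + 8*a - 64*g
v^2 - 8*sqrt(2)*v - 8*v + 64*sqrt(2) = (v - 8)*(v - 8*sqrt(2))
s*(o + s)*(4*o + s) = 4*o^2*s + 5*o*s^2 + s^3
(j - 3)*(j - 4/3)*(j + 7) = j^3 + 8*j^2/3 - 79*j/3 + 28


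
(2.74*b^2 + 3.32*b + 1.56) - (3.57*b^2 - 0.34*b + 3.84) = -0.83*b^2 + 3.66*b - 2.28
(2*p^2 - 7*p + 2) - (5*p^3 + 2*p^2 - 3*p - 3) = -5*p^3 - 4*p + 5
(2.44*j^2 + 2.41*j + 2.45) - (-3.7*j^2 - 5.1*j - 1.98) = 6.14*j^2 + 7.51*j + 4.43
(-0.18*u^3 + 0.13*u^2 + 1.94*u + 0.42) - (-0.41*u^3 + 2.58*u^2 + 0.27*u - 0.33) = 0.23*u^3 - 2.45*u^2 + 1.67*u + 0.75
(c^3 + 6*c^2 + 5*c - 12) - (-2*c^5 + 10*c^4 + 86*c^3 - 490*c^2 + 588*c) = 2*c^5 - 10*c^4 - 85*c^3 + 496*c^2 - 583*c - 12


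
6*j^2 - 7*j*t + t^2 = (-6*j + t)*(-j + t)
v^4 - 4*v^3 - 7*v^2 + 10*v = v*(v - 5)*(v - 1)*(v + 2)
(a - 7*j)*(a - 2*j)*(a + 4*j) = a^3 - 5*a^2*j - 22*a*j^2 + 56*j^3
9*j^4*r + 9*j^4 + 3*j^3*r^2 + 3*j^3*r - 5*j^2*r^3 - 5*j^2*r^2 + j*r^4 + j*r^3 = (-3*j + r)^2*(j + r)*(j*r + j)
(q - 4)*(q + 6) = q^2 + 2*q - 24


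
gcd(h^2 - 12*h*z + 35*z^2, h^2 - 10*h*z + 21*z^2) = -h + 7*z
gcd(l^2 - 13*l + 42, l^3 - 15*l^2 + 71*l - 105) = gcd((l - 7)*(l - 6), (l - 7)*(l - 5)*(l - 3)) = l - 7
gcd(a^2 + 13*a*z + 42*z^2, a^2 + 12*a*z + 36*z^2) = a + 6*z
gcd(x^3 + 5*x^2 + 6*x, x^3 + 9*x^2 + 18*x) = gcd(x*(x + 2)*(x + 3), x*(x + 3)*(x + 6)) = x^2 + 3*x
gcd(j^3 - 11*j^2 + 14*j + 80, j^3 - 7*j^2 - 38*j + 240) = j^2 - 13*j + 40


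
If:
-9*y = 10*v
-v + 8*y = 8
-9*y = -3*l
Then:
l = 240/89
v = -72/89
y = 80/89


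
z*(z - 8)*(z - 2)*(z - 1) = z^4 - 11*z^3 + 26*z^2 - 16*z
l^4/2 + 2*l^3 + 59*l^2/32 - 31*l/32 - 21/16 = (l/2 + 1)*(l - 3/4)*(l + 1)*(l + 7/4)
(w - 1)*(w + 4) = w^2 + 3*w - 4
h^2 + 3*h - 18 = (h - 3)*(h + 6)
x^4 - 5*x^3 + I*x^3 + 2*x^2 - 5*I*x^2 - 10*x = x*(x - 5)*(x - I)*(x + 2*I)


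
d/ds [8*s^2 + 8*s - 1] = 16*s + 8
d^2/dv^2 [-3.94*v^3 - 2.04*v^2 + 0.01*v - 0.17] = -23.64*v - 4.08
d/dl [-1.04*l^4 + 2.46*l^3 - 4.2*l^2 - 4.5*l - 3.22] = -4.16*l^3 + 7.38*l^2 - 8.4*l - 4.5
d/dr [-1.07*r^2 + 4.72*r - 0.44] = 4.72 - 2.14*r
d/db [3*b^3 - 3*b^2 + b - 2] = 9*b^2 - 6*b + 1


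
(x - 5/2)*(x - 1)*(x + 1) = x^3 - 5*x^2/2 - x + 5/2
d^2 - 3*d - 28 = (d - 7)*(d + 4)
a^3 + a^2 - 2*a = a*(a - 1)*(a + 2)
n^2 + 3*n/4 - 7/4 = (n - 1)*(n + 7/4)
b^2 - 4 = (b - 2)*(b + 2)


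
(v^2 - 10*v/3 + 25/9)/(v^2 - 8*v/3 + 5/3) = (v - 5/3)/(v - 1)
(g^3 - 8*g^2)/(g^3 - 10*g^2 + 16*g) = g/(g - 2)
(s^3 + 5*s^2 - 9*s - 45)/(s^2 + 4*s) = (s^3 + 5*s^2 - 9*s - 45)/(s*(s + 4))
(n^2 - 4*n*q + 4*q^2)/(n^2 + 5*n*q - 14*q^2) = (n - 2*q)/(n + 7*q)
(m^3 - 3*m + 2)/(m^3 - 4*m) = (m^2 - 2*m + 1)/(m*(m - 2))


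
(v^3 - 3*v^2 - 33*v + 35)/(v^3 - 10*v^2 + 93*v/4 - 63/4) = 4*(v^2 + 4*v - 5)/(4*v^2 - 12*v + 9)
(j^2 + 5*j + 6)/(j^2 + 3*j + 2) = (j + 3)/(j + 1)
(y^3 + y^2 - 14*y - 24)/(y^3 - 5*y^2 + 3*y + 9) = (y^3 + y^2 - 14*y - 24)/(y^3 - 5*y^2 + 3*y + 9)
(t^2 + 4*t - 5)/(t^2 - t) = (t + 5)/t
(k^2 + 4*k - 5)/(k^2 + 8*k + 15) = (k - 1)/(k + 3)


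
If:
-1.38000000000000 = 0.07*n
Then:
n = -19.71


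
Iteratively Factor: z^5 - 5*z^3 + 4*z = (z - 2)*(z^4 + 2*z^3 - z^2 - 2*z) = (z - 2)*(z + 1)*(z^3 + z^2 - 2*z) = (z - 2)*(z + 1)*(z + 2)*(z^2 - z) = (z - 2)*(z - 1)*(z + 1)*(z + 2)*(z)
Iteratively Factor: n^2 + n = (n + 1)*(n)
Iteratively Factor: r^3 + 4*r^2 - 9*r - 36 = (r - 3)*(r^2 + 7*r + 12) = (r - 3)*(r + 3)*(r + 4)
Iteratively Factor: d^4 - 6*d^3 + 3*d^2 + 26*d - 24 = (d - 4)*(d^3 - 2*d^2 - 5*d + 6) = (d - 4)*(d - 1)*(d^2 - d - 6) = (d - 4)*(d - 3)*(d - 1)*(d + 2)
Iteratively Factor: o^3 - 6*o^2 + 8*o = (o - 4)*(o^2 - 2*o) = o*(o - 4)*(o - 2)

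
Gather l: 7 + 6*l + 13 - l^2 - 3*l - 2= -l^2 + 3*l + 18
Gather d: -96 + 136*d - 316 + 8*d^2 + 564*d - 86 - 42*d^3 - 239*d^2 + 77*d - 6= -42*d^3 - 231*d^2 + 777*d - 504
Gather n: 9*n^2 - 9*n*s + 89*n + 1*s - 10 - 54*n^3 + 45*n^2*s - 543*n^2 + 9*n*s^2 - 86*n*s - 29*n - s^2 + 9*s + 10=-54*n^3 + n^2*(45*s - 534) + n*(9*s^2 - 95*s + 60) - s^2 + 10*s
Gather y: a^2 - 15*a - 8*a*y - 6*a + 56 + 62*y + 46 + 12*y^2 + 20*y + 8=a^2 - 21*a + 12*y^2 + y*(82 - 8*a) + 110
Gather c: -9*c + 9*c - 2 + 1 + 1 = 0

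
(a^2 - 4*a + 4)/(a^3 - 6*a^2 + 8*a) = (a - 2)/(a*(a - 4))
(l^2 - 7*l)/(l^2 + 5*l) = (l - 7)/(l + 5)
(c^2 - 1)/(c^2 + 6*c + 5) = (c - 1)/(c + 5)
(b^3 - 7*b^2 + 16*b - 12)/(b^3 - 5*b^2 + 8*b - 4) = (b - 3)/(b - 1)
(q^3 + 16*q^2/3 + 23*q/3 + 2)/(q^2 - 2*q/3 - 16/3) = (3*q^2 + 10*q + 3)/(3*q - 8)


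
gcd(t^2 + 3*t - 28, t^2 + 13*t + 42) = t + 7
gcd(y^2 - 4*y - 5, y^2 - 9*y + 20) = y - 5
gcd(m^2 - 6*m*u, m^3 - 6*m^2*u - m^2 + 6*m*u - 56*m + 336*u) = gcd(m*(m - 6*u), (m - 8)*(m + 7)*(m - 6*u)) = -m + 6*u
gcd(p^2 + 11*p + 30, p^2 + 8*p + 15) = p + 5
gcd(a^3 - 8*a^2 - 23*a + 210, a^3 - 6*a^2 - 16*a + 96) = a - 6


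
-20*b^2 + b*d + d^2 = (-4*b + d)*(5*b + d)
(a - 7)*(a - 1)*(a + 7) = a^3 - a^2 - 49*a + 49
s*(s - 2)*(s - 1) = s^3 - 3*s^2 + 2*s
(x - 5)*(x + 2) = x^2 - 3*x - 10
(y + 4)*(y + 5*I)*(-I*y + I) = -I*y^3 + 5*y^2 - 3*I*y^2 + 15*y + 4*I*y - 20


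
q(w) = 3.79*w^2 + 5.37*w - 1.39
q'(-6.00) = -40.11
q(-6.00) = 102.83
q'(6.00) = 50.85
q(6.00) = 167.27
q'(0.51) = 9.24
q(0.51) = 2.33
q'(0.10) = 6.13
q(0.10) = -0.82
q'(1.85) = 19.39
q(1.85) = 21.52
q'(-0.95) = -1.83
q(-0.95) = -3.07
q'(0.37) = 8.17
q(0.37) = 1.12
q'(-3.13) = -18.36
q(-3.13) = 18.93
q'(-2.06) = -10.24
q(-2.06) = 3.63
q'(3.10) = 28.87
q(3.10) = 51.68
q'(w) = 7.58*w + 5.37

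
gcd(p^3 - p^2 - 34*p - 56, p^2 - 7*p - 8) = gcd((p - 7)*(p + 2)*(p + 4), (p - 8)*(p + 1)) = 1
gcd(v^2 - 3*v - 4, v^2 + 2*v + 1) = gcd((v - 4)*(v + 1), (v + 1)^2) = v + 1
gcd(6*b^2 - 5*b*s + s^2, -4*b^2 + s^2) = -2*b + s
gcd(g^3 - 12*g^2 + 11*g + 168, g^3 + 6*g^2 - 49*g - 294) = g - 7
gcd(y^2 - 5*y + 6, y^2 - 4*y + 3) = y - 3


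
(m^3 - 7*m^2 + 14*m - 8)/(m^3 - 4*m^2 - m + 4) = (m - 2)/(m + 1)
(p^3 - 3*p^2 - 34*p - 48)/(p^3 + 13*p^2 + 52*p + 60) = (p^2 - 5*p - 24)/(p^2 + 11*p + 30)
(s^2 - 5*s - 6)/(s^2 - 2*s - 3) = (s - 6)/(s - 3)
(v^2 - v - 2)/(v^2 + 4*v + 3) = (v - 2)/(v + 3)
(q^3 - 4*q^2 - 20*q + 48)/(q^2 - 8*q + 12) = q + 4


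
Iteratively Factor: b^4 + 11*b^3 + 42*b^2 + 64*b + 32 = (b + 2)*(b^3 + 9*b^2 + 24*b + 16) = (b + 2)*(b + 4)*(b^2 + 5*b + 4) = (b + 1)*(b + 2)*(b + 4)*(b + 4)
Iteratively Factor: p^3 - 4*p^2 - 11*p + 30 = (p - 5)*(p^2 + p - 6) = (p - 5)*(p + 3)*(p - 2)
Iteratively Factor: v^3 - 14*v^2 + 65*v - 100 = (v - 4)*(v^2 - 10*v + 25) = (v - 5)*(v - 4)*(v - 5)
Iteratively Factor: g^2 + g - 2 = (g - 1)*(g + 2)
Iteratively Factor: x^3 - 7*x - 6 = (x + 2)*(x^2 - 2*x - 3) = (x + 1)*(x + 2)*(x - 3)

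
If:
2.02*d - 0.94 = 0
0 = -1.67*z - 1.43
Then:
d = 0.47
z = -0.86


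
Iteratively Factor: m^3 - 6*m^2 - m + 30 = (m - 5)*(m^2 - m - 6) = (m - 5)*(m - 3)*(m + 2)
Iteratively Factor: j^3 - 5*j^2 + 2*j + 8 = (j - 4)*(j^2 - j - 2) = (j - 4)*(j - 2)*(j + 1)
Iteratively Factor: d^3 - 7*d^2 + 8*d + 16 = (d - 4)*(d^2 - 3*d - 4) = (d - 4)*(d + 1)*(d - 4)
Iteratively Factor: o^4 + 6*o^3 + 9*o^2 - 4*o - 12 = (o + 2)*(o^3 + 4*o^2 + o - 6) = (o + 2)*(o + 3)*(o^2 + o - 2) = (o + 2)^2*(o + 3)*(o - 1)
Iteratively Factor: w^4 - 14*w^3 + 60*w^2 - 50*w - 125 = (w - 5)*(w^3 - 9*w^2 + 15*w + 25) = (w - 5)*(w + 1)*(w^2 - 10*w + 25) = (w - 5)^2*(w + 1)*(w - 5)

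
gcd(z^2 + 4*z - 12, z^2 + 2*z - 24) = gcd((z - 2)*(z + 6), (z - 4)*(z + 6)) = z + 6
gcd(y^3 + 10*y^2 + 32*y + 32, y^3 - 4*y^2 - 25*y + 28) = y + 4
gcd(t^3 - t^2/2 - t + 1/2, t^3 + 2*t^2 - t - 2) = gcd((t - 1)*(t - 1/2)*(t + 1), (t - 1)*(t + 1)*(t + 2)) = t^2 - 1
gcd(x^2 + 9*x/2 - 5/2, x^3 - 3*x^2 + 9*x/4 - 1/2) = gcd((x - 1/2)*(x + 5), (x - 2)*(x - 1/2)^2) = x - 1/2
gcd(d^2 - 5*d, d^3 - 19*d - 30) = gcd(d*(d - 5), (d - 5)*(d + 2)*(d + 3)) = d - 5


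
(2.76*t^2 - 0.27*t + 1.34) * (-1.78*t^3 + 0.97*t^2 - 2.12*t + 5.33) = -4.9128*t^5 + 3.1578*t^4 - 8.4983*t^3 + 16.583*t^2 - 4.2799*t + 7.1422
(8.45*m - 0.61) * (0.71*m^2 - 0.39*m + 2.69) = 5.9995*m^3 - 3.7286*m^2 + 22.9684*m - 1.6409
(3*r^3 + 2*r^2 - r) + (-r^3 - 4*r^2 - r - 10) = 2*r^3 - 2*r^2 - 2*r - 10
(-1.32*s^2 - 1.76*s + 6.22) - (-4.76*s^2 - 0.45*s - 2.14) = 3.44*s^2 - 1.31*s + 8.36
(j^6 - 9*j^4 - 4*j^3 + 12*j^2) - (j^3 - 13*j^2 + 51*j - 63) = j^6 - 9*j^4 - 5*j^3 + 25*j^2 - 51*j + 63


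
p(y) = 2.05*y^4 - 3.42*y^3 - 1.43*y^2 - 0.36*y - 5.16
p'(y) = 8.2*y^3 - 10.26*y^2 - 2.86*y - 0.36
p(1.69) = -9.64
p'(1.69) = 5.08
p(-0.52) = -4.73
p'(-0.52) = -2.80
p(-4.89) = 1534.47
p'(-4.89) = -1190.54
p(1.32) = -9.77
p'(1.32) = -3.15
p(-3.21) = 312.04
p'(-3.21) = -368.12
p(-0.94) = -1.64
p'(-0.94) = -13.55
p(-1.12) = 1.48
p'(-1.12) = -21.55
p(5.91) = 1737.73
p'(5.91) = 1317.06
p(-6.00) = 3341.04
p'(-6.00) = -2123.76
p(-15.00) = 115002.24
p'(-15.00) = -29940.96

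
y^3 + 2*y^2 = y^2*(y + 2)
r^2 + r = r*(r + 1)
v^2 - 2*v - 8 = (v - 4)*(v + 2)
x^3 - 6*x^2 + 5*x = x*(x - 5)*(x - 1)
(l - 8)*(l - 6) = l^2 - 14*l + 48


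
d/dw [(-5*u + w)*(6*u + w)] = u + 2*w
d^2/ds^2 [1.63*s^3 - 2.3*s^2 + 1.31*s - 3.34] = 9.78*s - 4.6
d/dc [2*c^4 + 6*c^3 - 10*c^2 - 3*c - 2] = 8*c^3 + 18*c^2 - 20*c - 3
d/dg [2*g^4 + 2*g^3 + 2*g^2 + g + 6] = 8*g^3 + 6*g^2 + 4*g + 1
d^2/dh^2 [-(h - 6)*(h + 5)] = -2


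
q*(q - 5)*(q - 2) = q^3 - 7*q^2 + 10*q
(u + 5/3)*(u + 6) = u^2 + 23*u/3 + 10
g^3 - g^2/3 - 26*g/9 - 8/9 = (g - 2)*(g + 1/3)*(g + 4/3)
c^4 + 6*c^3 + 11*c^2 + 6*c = c*(c + 1)*(c + 2)*(c + 3)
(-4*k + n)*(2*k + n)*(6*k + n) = -48*k^3 - 20*k^2*n + 4*k*n^2 + n^3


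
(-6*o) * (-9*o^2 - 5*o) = 54*o^3 + 30*o^2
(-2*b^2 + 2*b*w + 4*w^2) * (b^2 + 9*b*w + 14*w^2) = -2*b^4 - 16*b^3*w - 6*b^2*w^2 + 64*b*w^3 + 56*w^4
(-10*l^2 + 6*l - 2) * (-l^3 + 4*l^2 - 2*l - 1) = 10*l^5 - 46*l^4 + 46*l^3 - 10*l^2 - 2*l + 2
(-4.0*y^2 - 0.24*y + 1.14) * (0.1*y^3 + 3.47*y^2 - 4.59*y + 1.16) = -0.4*y^5 - 13.904*y^4 + 17.6412*y^3 + 0.4174*y^2 - 5.511*y + 1.3224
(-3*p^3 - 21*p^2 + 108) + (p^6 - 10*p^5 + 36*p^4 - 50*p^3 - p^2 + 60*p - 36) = p^6 - 10*p^5 + 36*p^4 - 53*p^3 - 22*p^2 + 60*p + 72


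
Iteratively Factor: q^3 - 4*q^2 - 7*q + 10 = (q + 2)*(q^2 - 6*q + 5) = (q - 1)*(q + 2)*(q - 5)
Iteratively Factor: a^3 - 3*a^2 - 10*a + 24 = (a - 2)*(a^2 - a - 12) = (a - 4)*(a - 2)*(a + 3)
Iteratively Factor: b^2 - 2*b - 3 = (b - 3)*(b + 1)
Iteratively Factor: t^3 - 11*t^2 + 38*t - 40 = (t - 4)*(t^2 - 7*t + 10) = (t - 4)*(t - 2)*(t - 5)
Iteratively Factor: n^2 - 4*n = (n - 4)*(n)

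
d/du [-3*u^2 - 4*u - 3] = -6*u - 4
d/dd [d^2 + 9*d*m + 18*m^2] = 2*d + 9*m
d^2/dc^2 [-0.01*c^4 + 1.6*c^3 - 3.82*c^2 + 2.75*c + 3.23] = -0.12*c^2 + 9.6*c - 7.64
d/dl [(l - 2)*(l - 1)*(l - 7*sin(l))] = -(l - 2)*(l - 1)*(7*cos(l) - 1) + (l - 2)*(l - 7*sin(l)) + (l - 1)*(l - 7*sin(l))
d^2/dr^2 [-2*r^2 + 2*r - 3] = -4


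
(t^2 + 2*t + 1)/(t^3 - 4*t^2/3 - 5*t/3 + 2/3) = 3*(t + 1)/(3*t^2 - 7*t + 2)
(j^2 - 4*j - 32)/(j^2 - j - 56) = (j + 4)/(j + 7)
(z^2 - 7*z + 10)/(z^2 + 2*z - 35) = (z - 2)/(z + 7)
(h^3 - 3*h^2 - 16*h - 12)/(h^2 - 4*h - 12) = h + 1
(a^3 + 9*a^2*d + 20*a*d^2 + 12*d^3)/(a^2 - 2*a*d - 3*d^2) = (a^2 + 8*a*d + 12*d^2)/(a - 3*d)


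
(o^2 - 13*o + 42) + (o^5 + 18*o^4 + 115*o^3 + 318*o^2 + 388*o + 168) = o^5 + 18*o^4 + 115*o^3 + 319*o^2 + 375*o + 210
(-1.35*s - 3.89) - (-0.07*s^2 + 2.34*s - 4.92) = 0.07*s^2 - 3.69*s + 1.03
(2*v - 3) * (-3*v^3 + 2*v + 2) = -6*v^4 + 9*v^3 + 4*v^2 - 2*v - 6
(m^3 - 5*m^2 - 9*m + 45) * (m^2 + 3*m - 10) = m^5 - 2*m^4 - 34*m^3 + 68*m^2 + 225*m - 450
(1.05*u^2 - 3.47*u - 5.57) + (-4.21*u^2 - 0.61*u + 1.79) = -3.16*u^2 - 4.08*u - 3.78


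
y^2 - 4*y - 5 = (y - 5)*(y + 1)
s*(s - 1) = s^2 - s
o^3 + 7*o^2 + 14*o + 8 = (o + 1)*(o + 2)*(o + 4)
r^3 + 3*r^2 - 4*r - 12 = (r - 2)*(r + 2)*(r + 3)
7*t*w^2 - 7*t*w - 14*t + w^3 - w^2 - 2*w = (7*t + w)*(w - 2)*(w + 1)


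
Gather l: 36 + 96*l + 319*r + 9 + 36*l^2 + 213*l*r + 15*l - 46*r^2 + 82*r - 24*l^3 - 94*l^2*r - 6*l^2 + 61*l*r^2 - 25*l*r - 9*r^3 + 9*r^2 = -24*l^3 + l^2*(30 - 94*r) + l*(61*r^2 + 188*r + 111) - 9*r^3 - 37*r^2 + 401*r + 45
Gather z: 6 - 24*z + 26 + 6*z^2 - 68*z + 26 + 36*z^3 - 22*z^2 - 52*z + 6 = 36*z^3 - 16*z^2 - 144*z + 64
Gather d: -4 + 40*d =40*d - 4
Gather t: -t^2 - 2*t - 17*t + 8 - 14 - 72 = -t^2 - 19*t - 78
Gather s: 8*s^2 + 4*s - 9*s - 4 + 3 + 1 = 8*s^2 - 5*s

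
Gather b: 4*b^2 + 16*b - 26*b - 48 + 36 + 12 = 4*b^2 - 10*b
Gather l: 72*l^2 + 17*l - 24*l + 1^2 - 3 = 72*l^2 - 7*l - 2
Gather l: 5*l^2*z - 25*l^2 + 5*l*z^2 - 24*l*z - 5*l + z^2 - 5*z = l^2*(5*z - 25) + l*(5*z^2 - 24*z - 5) + z^2 - 5*z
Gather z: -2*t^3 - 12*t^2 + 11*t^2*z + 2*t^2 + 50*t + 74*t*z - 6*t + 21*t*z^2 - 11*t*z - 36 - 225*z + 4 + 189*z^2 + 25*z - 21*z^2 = -2*t^3 - 10*t^2 + 44*t + z^2*(21*t + 168) + z*(11*t^2 + 63*t - 200) - 32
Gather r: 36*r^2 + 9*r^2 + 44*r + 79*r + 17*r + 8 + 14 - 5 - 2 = 45*r^2 + 140*r + 15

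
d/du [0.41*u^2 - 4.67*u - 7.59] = 0.82*u - 4.67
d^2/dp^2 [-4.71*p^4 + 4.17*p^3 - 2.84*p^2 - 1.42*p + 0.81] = -56.52*p^2 + 25.02*p - 5.68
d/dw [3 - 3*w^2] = -6*w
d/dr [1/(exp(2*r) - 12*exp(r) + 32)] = 2*(6 - exp(r))*exp(r)/(exp(2*r) - 12*exp(r) + 32)^2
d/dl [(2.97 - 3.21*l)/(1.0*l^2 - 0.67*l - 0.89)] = (3.21*l^2 - 5.94*l + 4.8468)/(1.0*l^4 - 1.34*l^3 - 1.3311*l^2 + 1.1926*l + 0.7921)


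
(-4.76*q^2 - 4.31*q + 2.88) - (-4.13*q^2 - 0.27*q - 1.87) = -0.63*q^2 - 4.04*q + 4.75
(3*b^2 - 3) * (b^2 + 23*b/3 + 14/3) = 3*b^4 + 23*b^3 + 11*b^2 - 23*b - 14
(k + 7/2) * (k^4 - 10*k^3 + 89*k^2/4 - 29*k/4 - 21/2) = k^5 - 13*k^4/2 - 51*k^3/4 + 565*k^2/8 - 287*k/8 - 147/4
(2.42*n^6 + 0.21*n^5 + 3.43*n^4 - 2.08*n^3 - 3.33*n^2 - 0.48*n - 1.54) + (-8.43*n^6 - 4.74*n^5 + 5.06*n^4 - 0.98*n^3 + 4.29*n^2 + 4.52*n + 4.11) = -6.01*n^6 - 4.53*n^5 + 8.49*n^4 - 3.06*n^3 + 0.96*n^2 + 4.04*n + 2.57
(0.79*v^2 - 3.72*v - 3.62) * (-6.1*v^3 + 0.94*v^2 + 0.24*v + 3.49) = -4.819*v^5 + 23.4346*v^4 + 18.7748*v^3 - 1.5385*v^2 - 13.8516*v - 12.6338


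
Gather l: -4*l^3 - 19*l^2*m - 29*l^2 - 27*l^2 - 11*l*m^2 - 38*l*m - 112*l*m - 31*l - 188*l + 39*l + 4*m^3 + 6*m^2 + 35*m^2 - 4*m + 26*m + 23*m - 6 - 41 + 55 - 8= -4*l^3 + l^2*(-19*m - 56) + l*(-11*m^2 - 150*m - 180) + 4*m^3 + 41*m^2 + 45*m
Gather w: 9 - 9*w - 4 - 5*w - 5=-14*w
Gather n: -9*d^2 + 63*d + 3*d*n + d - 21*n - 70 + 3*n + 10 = -9*d^2 + 64*d + n*(3*d - 18) - 60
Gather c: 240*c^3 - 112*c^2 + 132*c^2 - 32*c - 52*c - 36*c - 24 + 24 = 240*c^3 + 20*c^2 - 120*c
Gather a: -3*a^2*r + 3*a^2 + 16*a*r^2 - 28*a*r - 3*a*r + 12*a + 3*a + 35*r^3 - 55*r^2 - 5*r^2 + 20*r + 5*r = a^2*(3 - 3*r) + a*(16*r^2 - 31*r + 15) + 35*r^3 - 60*r^2 + 25*r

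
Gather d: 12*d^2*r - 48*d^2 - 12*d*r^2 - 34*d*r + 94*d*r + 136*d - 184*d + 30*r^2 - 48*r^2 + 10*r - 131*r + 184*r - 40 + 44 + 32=d^2*(12*r - 48) + d*(-12*r^2 + 60*r - 48) - 18*r^2 + 63*r + 36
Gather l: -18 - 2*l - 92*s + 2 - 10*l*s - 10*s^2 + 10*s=l*(-10*s - 2) - 10*s^2 - 82*s - 16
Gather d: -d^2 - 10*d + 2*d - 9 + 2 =-d^2 - 8*d - 7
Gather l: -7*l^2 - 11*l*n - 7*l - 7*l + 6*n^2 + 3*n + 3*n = -7*l^2 + l*(-11*n - 14) + 6*n^2 + 6*n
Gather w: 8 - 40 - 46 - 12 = -90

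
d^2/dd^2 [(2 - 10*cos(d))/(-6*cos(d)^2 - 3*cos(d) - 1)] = 2*(-405*(1 - cos(2*d))^2*cos(d) + 117*(1 - cos(2*d))^2/2 + 479*cos(d)/2 + 126*cos(2*d) - 423*cos(3*d)/2 + 90*cos(5*d) - 144)/(3*cos(d) + 3*cos(2*d) + 4)^3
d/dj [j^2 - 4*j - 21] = 2*j - 4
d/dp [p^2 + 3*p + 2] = 2*p + 3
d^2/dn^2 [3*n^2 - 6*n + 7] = 6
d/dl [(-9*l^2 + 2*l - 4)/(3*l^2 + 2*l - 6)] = 4*(-6*l^2 + 33*l - 1)/(9*l^4 + 12*l^3 - 32*l^2 - 24*l + 36)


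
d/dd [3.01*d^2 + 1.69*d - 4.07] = 6.02*d + 1.69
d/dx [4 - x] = -1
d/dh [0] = 0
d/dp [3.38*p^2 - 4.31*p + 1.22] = 6.76*p - 4.31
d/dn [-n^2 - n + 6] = -2*n - 1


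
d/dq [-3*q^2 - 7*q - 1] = -6*q - 7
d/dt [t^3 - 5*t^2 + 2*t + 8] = 3*t^2 - 10*t + 2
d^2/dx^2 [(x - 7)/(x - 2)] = -10/(x - 2)^3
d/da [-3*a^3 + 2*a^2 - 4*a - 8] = -9*a^2 + 4*a - 4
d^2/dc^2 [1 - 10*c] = 0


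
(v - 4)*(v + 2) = v^2 - 2*v - 8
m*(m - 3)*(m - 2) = m^3 - 5*m^2 + 6*m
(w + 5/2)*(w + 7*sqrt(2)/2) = w^2 + 5*w/2 + 7*sqrt(2)*w/2 + 35*sqrt(2)/4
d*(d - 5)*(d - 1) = d^3 - 6*d^2 + 5*d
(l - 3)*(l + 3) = l^2 - 9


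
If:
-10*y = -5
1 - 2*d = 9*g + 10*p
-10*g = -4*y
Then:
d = -5*p - 2/5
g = 1/5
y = 1/2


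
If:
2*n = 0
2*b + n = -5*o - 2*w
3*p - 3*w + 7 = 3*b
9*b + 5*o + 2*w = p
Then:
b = w/6 - 7/18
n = 0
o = 7/45 - 7*w/15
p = 7*w/6 - 49/18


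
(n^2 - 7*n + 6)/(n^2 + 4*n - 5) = (n - 6)/(n + 5)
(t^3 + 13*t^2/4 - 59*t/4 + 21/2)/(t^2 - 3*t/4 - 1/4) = (4*t^2 + 17*t - 42)/(4*t + 1)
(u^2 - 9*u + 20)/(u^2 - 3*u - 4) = (u - 5)/(u + 1)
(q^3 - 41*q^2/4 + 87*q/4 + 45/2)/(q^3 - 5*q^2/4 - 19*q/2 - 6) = (q^2 - 11*q + 30)/(q^2 - 2*q - 8)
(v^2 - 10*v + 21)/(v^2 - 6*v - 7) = (v - 3)/(v + 1)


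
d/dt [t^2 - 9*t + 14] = 2*t - 9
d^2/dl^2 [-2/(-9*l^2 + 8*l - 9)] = 4*(-81*l^2 + 72*l + 4*(9*l - 4)^2 - 81)/(9*l^2 - 8*l + 9)^3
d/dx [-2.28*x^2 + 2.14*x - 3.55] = 2.14 - 4.56*x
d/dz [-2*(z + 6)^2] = -4*z - 24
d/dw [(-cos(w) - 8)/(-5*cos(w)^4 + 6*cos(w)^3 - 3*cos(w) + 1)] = (15*(1 - cos(2*w))^2/4 + 111*cos(w) - 57*cos(2*w) + 37*cos(3*w) - 47)*sin(w)/(5*cos(w)^4 - 6*cos(w)^3 + 3*cos(w) - 1)^2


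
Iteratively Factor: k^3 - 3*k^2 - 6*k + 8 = (k + 2)*(k^2 - 5*k + 4) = (k - 4)*(k + 2)*(k - 1)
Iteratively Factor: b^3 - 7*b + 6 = (b - 2)*(b^2 + 2*b - 3) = (b - 2)*(b - 1)*(b + 3)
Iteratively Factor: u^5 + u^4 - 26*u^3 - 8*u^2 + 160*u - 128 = (u - 4)*(u^4 + 5*u^3 - 6*u^2 - 32*u + 32) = (u - 4)*(u + 4)*(u^3 + u^2 - 10*u + 8) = (u - 4)*(u - 2)*(u + 4)*(u^2 + 3*u - 4) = (u - 4)*(u - 2)*(u - 1)*(u + 4)*(u + 4)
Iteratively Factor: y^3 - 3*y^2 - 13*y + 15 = (y - 1)*(y^2 - 2*y - 15) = (y - 1)*(y + 3)*(y - 5)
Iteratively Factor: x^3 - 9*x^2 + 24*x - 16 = (x - 4)*(x^2 - 5*x + 4) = (x - 4)^2*(x - 1)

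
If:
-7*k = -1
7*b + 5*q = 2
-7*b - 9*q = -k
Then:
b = 121/196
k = 1/7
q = -13/28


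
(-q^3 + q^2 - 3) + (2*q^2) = -q^3 + 3*q^2 - 3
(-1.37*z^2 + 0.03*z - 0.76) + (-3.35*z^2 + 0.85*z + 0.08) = -4.72*z^2 + 0.88*z - 0.68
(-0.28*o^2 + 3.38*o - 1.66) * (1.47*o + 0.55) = -0.4116*o^3 + 4.8146*o^2 - 0.5812*o - 0.913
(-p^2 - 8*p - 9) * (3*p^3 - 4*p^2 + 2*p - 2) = -3*p^5 - 20*p^4 + 3*p^3 + 22*p^2 - 2*p + 18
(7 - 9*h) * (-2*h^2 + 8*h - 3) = 18*h^3 - 86*h^2 + 83*h - 21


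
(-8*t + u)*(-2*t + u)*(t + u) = 16*t^3 + 6*t^2*u - 9*t*u^2 + u^3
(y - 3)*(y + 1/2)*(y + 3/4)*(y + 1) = y^4 - 3*y^3/4 - 41*y^2/8 - 9*y/2 - 9/8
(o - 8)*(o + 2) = o^2 - 6*o - 16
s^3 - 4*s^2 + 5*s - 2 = (s - 2)*(s - 1)^2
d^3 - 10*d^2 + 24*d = d*(d - 6)*(d - 4)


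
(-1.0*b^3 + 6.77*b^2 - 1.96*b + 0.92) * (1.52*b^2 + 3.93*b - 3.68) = -1.52*b^5 + 6.3604*b^4 + 27.3069*b^3 - 31.218*b^2 + 10.8284*b - 3.3856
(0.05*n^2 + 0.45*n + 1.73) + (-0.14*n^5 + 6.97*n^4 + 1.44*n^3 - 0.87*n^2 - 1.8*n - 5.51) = -0.14*n^5 + 6.97*n^4 + 1.44*n^3 - 0.82*n^2 - 1.35*n - 3.78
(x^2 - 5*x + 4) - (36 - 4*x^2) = 5*x^2 - 5*x - 32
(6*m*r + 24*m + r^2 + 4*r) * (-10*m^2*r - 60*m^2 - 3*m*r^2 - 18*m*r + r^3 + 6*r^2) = -60*m^3*r^2 - 600*m^3*r - 1440*m^3 - 28*m^2*r^3 - 280*m^2*r^2 - 672*m^2*r + 3*m*r^4 + 30*m*r^3 + 72*m*r^2 + r^5 + 10*r^4 + 24*r^3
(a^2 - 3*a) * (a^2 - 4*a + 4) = a^4 - 7*a^3 + 16*a^2 - 12*a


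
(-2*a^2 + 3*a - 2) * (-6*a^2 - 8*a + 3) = 12*a^4 - 2*a^3 - 18*a^2 + 25*a - 6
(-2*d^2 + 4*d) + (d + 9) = -2*d^2 + 5*d + 9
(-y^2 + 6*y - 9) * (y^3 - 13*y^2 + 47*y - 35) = -y^5 + 19*y^4 - 134*y^3 + 434*y^2 - 633*y + 315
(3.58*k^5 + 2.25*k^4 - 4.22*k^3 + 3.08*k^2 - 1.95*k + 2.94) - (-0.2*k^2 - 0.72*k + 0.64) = 3.58*k^5 + 2.25*k^4 - 4.22*k^3 + 3.28*k^2 - 1.23*k + 2.3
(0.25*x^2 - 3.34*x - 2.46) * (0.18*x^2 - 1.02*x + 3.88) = 0.045*x^4 - 0.8562*x^3 + 3.934*x^2 - 10.45*x - 9.5448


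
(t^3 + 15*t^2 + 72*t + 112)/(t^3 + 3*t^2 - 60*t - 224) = (t + 4)/(t - 8)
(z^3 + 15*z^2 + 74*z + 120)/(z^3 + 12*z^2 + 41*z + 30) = (z + 4)/(z + 1)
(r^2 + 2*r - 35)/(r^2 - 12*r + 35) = (r + 7)/(r - 7)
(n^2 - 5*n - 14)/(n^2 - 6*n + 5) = (n^2 - 5*n - 14)/(n^2 - 6*n + 5)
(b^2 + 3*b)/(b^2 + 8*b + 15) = b/(b + 5)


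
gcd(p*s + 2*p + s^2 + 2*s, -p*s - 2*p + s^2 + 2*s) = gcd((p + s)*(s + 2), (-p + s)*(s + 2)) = s + 2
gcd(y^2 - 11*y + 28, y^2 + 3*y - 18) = 1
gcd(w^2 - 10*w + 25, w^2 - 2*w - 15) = w - 5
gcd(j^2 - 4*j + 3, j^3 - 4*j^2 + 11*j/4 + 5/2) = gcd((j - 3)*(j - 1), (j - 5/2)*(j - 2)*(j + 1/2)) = 1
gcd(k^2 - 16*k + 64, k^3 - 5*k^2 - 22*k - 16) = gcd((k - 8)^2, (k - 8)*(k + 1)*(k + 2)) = k - 8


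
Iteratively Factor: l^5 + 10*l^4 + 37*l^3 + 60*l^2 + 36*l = (l + 3)*(l^4 + 7*l^3 + 16*l^2 + 12*l) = (l + 2)*(l + 3)*(l^3 + 5*l^2 + 6*l) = (l + 2)*(l + 3)^2*(l^2 + 2*l) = l*(l + 2)*(l + 3)^2*(l + 2)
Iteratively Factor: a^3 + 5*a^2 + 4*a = (a)*(a^2 + 5*a + 4) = a*(a + 4)*(a + 1)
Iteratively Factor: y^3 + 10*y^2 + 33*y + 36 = (y + 3)*(y^2 + 7*y + 12) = (y + 3)^2*(y + 4)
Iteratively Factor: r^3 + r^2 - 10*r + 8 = (r - 1)*(r^2 + 2*r - 8) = (r - 1)*(r + 4)*(r - 2)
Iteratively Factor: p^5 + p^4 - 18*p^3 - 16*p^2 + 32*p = (p + 2)*(p^4 - p^3 - 16*p^2 + 16*p) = (p - 1)*(p + 2)*(p^3 - 16*p) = (p - 1)*(p + 2)*(p + 4)*(p^2 - 4*p) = p*(p - 1)*(p + 2)*(p + 4)*(p - 4)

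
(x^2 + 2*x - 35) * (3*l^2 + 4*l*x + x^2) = 3*l^2*x^2 + 6*l^2*x - 105*l^2 + 4*l*x^3 + 8*l*x^2 - 140*l*x + x^4 + 2*x^3 - 35*x^2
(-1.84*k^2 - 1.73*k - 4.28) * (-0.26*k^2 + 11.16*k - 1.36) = 0.4784*k^4 - 20.0846*k^3 - 15.6916*k^2 - 45.412*k + 5.8208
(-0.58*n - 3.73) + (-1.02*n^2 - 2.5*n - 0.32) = -1.02*n^2 - 3.08*n - 4.05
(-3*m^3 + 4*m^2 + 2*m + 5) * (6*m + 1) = -18*m^4 + 21*m^3 + 16*m^2 + 32*m + 5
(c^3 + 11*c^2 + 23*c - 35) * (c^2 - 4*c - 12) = c^5 + 7*c^4 - 33*c^3 - 259*c^2 - 136*c + 420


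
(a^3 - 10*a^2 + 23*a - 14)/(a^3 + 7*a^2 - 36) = (a^2 - 8*a + 7)/(a^2 + 9*a + 18)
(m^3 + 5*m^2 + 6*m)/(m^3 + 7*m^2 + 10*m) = (m + 3)/(m + 5)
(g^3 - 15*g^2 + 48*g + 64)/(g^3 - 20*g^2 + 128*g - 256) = (g + 1)/(g - 4)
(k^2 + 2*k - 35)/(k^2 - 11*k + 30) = (k + 7)/(k - 6)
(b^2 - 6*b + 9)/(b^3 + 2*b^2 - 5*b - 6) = (b^2 - 6*b + 9)/(b^3 + 2*b^2 - 5*b - 6)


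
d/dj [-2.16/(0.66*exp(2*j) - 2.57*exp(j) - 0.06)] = (2.8512*exp(j) - 5.5512)*exp(j)/(-0.66*exp(2*j) + 2.57*exp(j) + 0.06)^2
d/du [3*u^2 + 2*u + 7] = 6*u + 2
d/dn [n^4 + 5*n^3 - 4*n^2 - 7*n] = 4*n^3 + 15*n^2 - 8*n - 7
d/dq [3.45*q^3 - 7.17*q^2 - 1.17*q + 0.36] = 10.35*q^2 - 14.34*q - 1.17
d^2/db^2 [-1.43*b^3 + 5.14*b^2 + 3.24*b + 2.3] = 10.28 - 8.58*b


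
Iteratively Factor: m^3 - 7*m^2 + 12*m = (m - 3)*(m^2 - 4*m) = m*(m - 3)*(m - 4)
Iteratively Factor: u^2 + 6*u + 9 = (u + 3)*(u + 3)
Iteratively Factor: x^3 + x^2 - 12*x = (x + 4)*(x^2 - 3*x) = (x - 3)*(x + 4)*(x)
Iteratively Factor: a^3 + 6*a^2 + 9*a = (a)*(a^2 + 6*a + 9) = a*(a + 3)*(a + 3)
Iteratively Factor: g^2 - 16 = (g - 4)*(g + 4)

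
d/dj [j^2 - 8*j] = 2*j - 8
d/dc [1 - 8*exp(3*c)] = -24*exp(3*c)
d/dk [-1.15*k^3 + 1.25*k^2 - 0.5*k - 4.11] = -3.45*k^2 + 2.5*k - 0.5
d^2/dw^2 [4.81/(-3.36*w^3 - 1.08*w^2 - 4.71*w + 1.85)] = ((96.9696*w + 10.3896)*(3.36*w^3 + 1.08*w^2 + 4.71*w - 1.85) - 4.81*(10.08*w^2 + 2.16*w + 4.71)*(20.16*w^2 + 4.32*w + 9.42))/(3.36*w^3 + 1.08*w^2 + 4.71*w - 1.85)^3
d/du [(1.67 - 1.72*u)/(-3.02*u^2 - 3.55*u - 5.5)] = (-5.1944*u^2 + 10.0868*u + 15.3885)/(9.1204*u^4 + 21.442*u^3 + 45.8225*u^2 + 39.05*u + 30.25)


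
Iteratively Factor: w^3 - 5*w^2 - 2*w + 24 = (w + 2)*(w^2 - 7*w + 12) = (w - 3)*(w + 2)*(w - 4)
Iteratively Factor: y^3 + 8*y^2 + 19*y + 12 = (y + 1)*(y^2 + 7*y + 12) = (y + 1)*(y + 4)*(y + 3)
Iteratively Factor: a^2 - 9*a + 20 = (a - 5)*(a - 4)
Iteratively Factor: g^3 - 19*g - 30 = (g + 2)*(g^2 - 2*g - 15) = (g - 5)*(g + 2)*(g + 3)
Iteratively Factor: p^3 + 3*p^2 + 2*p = (p + 2)*(p^2 + p) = p*(p + 2)*(p + 1)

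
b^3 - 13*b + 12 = (b - 3)*(b - 1)*(b + 4)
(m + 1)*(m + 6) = m^2 + 7*m + 6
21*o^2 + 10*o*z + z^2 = (3*o + z)*(7*o + z)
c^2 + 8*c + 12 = (c + 2)*(c + 6)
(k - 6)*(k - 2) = k^2 - 8*k + 12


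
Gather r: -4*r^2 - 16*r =-4*r^2 - 16*r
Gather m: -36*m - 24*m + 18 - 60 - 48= -60*m - 90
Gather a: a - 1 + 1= a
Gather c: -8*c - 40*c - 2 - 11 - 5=-48*c - 18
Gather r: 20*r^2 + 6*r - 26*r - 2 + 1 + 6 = 20*r^2 - 20*r + 5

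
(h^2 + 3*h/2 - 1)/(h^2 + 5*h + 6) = (h - 1/2)/(h + 3)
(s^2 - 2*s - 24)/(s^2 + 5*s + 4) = (s - 6)/(s + 1)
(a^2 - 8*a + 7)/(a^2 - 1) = (a - 7)/(a + 1)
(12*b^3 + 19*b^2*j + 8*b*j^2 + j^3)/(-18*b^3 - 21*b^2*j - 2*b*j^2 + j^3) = (-4*b - j)/(6*b - j)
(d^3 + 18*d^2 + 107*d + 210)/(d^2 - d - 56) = (d^2 + 11*d + 30)/(d - 8)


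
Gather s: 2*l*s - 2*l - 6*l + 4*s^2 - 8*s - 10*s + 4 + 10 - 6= -8*l + 4*s^2 + s*(2*l - 18) + 8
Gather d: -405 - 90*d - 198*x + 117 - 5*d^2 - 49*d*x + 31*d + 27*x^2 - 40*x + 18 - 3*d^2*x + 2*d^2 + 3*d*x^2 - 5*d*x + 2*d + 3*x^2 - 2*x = d^2*(-3*x - 3) + d*(3*x^2 - 54*x - 57) + 30*x^2 - 240*x - 270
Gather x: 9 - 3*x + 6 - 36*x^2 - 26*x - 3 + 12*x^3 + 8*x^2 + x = 12*x^3 - 28*x^2 - 28*x + 12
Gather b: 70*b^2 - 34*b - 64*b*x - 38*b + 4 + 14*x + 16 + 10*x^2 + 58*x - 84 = 70*b^2 + b*(-64*x - 72) + 10*x^2 + 72*x - 64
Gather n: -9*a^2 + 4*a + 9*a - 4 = -9*a^2 + 13*a - 4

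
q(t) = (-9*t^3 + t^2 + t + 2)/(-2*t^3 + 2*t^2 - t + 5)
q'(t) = (-27*t^2 + 2*t + 1)/(-2*t^3 + 2*t^2 - t + 5) + (6*t^2 - 4*t + 1)*(-9*t^3 + t^2 + t + 2)/(-2*t^3 + 2*t^2 - t + 5)^2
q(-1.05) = 1.18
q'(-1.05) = -1.60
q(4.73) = 5.54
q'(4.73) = -0.31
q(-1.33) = 1.62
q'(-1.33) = -1.51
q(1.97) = 13.55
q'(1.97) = -27.21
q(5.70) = 5.31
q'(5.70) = -0.18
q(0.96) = -0.99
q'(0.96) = -5.99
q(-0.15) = 0.37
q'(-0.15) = 0.14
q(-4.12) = 3.52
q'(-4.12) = -0.25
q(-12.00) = 4.17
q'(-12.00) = -0.03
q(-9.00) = 4.06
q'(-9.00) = -0.05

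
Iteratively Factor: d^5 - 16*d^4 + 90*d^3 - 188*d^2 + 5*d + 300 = (d - 3)*(d^4 - 13*d^3 + 51*d^2 - 35*d - 100) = (d - 3)*(d + 1)*(d^3 - 14*d^2 + 65*d - 100) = (d - 4)*(d - 3)*(d + 1)*(d^2 - 10*d + 25) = (d - 5)*(d - 4)*(d - 3)*(d + 1)*(d - 5)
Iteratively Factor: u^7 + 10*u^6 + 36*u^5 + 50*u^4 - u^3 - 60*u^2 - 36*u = (u + 2)*(u^6 + 8*u^5 + 20*u^4 + 10*u^3 - 21*u^2 - 18*u) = (u + 2)^2*(u^5 + 6*u^4 + 8*u^3 - 6*u^2 - 9*u) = (u + 1)*(u + 2)^2*(u^4 + 5*u^3 + 3*u^2 - 9*u) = u*(u + 1)*(u + 2)^2*(u^3 + 5*u^2 + 3*u - 9) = u*(u + 1)*(u + 2)^2*(u + 3)*(u^2 + 2*u - 3) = u*(u - 1)*(u + 1)*(u + 2)^2*(u + 3)*(u + 3)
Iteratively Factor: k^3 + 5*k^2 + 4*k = (k)*(k^2 + 5*k + 4) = k*(k + 1)*(k + 4)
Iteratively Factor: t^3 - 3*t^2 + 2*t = (t)*(t^2 - 3*t + 2) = t*(t - 2)*(t - 1)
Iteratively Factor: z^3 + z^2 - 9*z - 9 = (z - 3)*(z^2 + 4*z + 3) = (z - 3)*(z + 1)*(z + 3)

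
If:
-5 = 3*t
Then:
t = -5/3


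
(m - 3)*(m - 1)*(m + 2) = m^3 - 2*m^2 - 5*m + 6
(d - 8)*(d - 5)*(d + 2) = d^3 - 11*d^2 + 14*d + 80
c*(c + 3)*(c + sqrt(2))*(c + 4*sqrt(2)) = c^4 + 3*c^3 + 5*sqrt(2)*c^3 + 8*c^2 + 15*sqrt(2)*c^2 + 24*c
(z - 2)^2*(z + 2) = z^3 - 2*z^2 - 4*z + 8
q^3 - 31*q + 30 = (q - 5)*(q - 1)*(q + 6)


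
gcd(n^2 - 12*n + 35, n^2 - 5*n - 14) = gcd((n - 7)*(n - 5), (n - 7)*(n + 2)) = n - 7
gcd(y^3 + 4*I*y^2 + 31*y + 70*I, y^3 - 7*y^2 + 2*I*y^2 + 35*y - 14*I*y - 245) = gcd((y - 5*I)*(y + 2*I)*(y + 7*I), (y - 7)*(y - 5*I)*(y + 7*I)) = y^2 + 2*I*y + 35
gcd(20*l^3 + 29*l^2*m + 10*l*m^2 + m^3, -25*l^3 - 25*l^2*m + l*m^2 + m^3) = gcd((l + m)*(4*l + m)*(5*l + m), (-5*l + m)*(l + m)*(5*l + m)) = 5*l^2 + 6*l*m + m^2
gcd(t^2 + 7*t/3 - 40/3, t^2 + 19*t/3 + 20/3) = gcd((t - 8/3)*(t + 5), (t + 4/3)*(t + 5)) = t + 5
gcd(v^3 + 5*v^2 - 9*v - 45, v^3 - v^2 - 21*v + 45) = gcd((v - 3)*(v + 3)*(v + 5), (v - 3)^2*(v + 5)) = v^2 + 2*v - 15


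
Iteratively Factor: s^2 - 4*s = (s - 4)*(s)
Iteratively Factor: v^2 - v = (v)*(v - 1)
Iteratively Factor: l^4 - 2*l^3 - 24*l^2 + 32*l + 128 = (l + 4)*(l^3 - 6*l^2 + 32) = (l + 2)*(l + 4)*(l^2 - 8*l + 16) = (l - 4)*(l + 2)*(l + 4)*(l - 4)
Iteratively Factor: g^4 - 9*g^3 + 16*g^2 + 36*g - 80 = (g - 5)*(g^3 - 4*g^2 - 4*g + 16) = (g - 5)*(g + 2)*(g^2 - 6*g + 8) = (g - 5)*(g - 4)*(g + 2)*(g - 2)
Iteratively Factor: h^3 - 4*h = (h)*(h^2 - 4) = h*(h - 2)*(h + 2)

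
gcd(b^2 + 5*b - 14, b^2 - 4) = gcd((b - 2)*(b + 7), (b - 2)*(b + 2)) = b - 2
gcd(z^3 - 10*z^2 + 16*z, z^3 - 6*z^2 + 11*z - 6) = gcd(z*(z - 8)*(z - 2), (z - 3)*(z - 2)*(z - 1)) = z - 2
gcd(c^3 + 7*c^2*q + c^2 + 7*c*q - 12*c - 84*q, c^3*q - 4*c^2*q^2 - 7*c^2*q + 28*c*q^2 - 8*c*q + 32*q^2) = 1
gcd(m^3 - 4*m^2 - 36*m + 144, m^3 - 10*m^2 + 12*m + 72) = m - 6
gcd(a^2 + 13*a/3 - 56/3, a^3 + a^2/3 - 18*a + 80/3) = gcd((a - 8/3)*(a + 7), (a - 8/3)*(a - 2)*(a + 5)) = a - 8/3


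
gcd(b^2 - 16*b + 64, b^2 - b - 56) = b - 8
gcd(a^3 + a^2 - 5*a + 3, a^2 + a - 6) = a + 3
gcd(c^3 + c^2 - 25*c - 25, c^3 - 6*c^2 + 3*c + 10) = c^2 - 4*c - 5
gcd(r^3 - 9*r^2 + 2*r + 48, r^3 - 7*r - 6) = r^2 - r - 6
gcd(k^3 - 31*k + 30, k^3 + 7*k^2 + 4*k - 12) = k^2 + 5*k - 6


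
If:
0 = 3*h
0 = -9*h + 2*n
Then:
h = 0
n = 0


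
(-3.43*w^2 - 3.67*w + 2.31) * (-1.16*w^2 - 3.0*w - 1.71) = 3.9788*w^4 + 14.5472*w^3 + 14.1957*w^2 - 0.6543*w - 3.9501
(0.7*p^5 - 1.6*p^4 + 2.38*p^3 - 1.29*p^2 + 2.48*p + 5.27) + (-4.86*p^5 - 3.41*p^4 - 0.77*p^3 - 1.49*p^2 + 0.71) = -4.16*p^5 - 5.01*p^4 + 1.61*p^3 - 2.78*p^2 + 2.48*p + 5.98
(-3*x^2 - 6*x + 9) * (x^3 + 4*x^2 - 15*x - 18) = -3*x^5 - 18*x^4 + 30*x^3 + 180*x^2 - 27*x - 162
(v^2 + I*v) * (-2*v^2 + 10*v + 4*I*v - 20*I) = -2*v^4 + 10*v^3 + 2*I*v^3 - 4*v^2 - 10*I*v^2 + 20*v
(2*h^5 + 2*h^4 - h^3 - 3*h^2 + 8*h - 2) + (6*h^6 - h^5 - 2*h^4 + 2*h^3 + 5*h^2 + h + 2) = 6*h^6 + h^5 + h^3 + 2*h^2 + 9*h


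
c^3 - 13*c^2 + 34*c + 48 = (c - 8)*(c - 6)*(c + 1)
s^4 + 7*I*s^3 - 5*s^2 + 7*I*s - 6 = (s - I)*(s + I)^2*(s + 6*I)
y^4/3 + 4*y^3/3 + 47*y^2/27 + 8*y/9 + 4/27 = (y/3 + 1/3)*(y + 1/3)*(y + 2/3)*(y + 2)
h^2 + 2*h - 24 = (h - 4)*(h + 6)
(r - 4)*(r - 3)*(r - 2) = r^3 - 9*r^2 + 26*r - 24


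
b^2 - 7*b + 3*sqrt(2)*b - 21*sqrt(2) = (b - 7)*(b + 3*sqrt(2))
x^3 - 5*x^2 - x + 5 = (x - 5)*(x - 1)*(x + 1)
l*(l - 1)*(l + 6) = l^3 + 5*l^2 - 6*l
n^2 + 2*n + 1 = (n + 1)^2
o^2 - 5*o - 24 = (o - 8)*(o + 3)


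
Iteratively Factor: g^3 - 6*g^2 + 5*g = (g - 1)*(g^2 - 5*g) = g*(g - 1)*(g - 5)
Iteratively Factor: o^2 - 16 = (o - 4)*(o + 4)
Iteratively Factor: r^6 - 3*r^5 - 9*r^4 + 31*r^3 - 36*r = (r - 2)*(r^5 - r^4 - 11*r^3 + 9*r^2 + 18*r) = (r - 2)*(r + 3)*(r^4 - 4*r^3 + r^2 + 6*r) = (r - 3)*(r - 2)*(r + 3)*(r^3 - r^2 - 2*r) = r*(r - 3)*(r - 2)*(r + 3)*(r^2 - r - 2) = r*(r - 3)*(r - 2)^2*(r + 3)*(r + 1)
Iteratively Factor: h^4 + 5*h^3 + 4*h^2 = (h + 1)*(h^3 + 4*h^2) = (h + 1)*(h + 4)*(h^2) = h*(h + 1)*(h + 4)*(h)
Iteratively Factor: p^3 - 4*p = (p - 2)*(p^2 + 2*p) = (p - 2)*(p + 2)*(p)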